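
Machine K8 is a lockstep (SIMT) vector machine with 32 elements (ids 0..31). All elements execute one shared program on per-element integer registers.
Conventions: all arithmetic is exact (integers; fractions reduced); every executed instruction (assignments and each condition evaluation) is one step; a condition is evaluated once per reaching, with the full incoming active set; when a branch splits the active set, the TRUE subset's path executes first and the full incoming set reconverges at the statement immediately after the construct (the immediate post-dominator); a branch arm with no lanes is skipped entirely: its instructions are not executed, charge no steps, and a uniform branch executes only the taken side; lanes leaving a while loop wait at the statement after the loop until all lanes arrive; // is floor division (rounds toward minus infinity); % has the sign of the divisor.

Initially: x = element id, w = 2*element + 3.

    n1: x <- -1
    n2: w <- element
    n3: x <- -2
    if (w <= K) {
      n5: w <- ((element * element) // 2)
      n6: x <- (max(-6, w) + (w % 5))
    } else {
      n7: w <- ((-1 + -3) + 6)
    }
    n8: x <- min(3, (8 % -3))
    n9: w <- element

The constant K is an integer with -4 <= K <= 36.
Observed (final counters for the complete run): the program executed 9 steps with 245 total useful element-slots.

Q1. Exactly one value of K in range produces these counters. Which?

Answer: K = 20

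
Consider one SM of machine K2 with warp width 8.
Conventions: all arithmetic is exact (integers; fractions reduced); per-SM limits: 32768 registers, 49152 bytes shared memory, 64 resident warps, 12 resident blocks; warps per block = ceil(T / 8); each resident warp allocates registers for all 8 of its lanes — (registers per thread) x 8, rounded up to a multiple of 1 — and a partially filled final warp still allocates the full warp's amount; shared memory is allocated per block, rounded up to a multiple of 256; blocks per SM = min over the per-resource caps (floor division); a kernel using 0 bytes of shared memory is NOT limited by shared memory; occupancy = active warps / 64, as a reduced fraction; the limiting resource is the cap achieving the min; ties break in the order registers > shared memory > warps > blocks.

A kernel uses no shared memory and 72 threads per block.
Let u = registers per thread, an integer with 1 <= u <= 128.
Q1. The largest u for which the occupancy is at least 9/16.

Answer: u = 113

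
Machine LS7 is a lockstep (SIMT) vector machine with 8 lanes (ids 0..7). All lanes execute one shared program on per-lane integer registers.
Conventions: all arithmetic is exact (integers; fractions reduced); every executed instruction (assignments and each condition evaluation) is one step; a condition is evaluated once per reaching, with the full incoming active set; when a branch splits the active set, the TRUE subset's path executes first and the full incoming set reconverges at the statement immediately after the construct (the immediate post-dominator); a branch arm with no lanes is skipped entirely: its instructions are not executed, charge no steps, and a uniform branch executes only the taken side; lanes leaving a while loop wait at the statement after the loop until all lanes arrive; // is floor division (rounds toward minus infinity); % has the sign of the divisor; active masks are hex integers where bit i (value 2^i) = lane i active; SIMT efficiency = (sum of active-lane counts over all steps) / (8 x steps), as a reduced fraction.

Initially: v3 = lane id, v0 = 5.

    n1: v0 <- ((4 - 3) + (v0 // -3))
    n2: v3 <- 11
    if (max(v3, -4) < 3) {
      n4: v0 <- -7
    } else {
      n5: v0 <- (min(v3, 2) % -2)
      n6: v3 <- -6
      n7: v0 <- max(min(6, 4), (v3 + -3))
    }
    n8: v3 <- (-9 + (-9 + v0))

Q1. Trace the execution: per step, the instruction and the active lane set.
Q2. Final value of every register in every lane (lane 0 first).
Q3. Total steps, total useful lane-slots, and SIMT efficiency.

step 0: v0 <- ((4 - 3) + (v0 // -3)) 0xff
step 1: v3 <- 11                     0xff
step 2: eval (max(v3, -4) < 3)       0xff
step 3: v0 <- (min(v3, 2) % -2)      0xff
step 4: v3 <- -6                     0xff
step 5: v0 <- max(min(6, 4), (v3 + -3)) 0xff
step 6: v3 <- (-9 + (-9 + v0))       0xff

Answer: 7 steps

v3: -14,-14,-14,-14,-14,-14,-14,-14
v0: 4,4,4,4,4,4,4,4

steps = 7; useful = 56; efficiency = 56/56 = 1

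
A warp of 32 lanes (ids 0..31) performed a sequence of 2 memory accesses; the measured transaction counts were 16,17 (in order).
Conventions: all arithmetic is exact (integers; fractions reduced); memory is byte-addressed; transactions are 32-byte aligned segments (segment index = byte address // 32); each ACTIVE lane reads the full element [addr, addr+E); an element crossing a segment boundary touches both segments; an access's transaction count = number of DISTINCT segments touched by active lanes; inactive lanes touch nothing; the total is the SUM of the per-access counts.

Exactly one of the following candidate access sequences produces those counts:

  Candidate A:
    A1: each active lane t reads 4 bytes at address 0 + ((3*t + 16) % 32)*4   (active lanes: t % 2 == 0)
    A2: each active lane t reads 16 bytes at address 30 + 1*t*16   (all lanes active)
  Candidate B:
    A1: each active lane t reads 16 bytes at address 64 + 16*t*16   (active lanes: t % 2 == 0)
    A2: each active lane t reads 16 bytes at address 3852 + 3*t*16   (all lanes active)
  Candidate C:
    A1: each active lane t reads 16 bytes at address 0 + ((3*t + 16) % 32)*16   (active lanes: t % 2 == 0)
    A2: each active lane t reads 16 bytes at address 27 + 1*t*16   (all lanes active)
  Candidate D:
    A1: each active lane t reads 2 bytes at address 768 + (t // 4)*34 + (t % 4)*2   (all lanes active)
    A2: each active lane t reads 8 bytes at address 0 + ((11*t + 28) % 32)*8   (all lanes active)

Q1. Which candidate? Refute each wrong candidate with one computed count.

A: A1 gives 4 transactions, not 16
B: A2 gives 48 transactions, not 17
D: A1 gives 8 transactions, not 16
C: all counts match (16,17)

Answer: C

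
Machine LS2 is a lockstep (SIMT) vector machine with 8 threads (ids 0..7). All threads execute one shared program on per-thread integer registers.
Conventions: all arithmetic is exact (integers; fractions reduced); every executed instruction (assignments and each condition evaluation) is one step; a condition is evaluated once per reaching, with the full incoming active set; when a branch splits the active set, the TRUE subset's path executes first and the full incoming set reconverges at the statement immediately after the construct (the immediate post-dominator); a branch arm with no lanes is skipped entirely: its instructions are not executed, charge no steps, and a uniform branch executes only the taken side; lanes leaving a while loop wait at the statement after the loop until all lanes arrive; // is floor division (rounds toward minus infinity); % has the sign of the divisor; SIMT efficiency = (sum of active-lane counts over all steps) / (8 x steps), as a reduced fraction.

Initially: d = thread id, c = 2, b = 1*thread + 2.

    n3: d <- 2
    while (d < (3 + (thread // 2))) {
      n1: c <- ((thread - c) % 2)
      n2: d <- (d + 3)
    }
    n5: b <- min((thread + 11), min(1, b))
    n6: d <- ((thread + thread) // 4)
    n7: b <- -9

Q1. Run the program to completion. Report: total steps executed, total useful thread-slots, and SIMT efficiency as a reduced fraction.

Answer: 11 steps, 70 useful, 35/44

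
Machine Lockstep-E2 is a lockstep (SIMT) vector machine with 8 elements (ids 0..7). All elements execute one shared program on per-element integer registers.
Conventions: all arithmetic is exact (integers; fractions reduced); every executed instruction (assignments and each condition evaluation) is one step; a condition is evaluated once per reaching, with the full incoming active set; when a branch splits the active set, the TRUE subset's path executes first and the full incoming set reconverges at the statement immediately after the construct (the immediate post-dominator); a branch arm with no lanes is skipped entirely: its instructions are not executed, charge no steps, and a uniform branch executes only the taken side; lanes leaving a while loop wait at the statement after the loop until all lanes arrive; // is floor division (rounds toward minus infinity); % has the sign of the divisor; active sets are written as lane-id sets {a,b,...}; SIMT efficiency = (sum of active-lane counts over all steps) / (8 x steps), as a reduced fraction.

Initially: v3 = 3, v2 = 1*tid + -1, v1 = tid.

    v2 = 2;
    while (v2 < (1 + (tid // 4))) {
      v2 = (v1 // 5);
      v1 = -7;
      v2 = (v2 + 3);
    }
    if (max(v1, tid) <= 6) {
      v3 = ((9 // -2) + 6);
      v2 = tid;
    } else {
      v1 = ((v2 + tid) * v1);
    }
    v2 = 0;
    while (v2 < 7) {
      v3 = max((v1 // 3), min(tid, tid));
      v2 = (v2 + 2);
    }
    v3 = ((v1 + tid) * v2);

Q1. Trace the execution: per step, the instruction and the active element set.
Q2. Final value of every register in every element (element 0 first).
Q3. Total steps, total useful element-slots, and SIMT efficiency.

step 0: v2 <- 2                      {0,1,2,3,4,5,6,7}
step 1: eval (v2 < (1 + (tid // 4))) {0,1,2,3,4,5,6,7}
step 2: eval (max(v1, tid) <= 6)     {0,1,2,3,4,5,6,7}
step 3: v3 <- ((9 // -2) + 6)        {0,1,2,3,4,5,6}
step 4: v2 <- tid                    {0,1,2,3,4,5,6}
step 5: v1 <- ((v2 + tid) * v1)      {7}
step 6: v2 <- 0                      {0,1,2,3,4,5,6,7}
step 7: eval (v2 < 7)                {0,1,2,3,4,5,6,7}
step 8: v3 <- max((v1 // 3), min(tid, tid)) {0,1,2,3,4,5,6,7}
step 9: v2 <- (v2 + 2)               {0,1,2,3,4,5,6,7}
step 10: eval (v2 < 7)                {0,1,2,3,4,5,6,7}
step 11: v3 <- max((v1 // 3), min(tid, tid)) {0,1,2,3,4,5,6,7}
step 12: v2 <- (v2 + 2)               {0,1,2,3,4,5,6,7}
step 13: eval (v2 < 7)                {0,1,2,3,4,5,6,7}
step 14: v3 <- max((v1 // 3), min(tid, tid)) {0,1,2,3,4,5,6,7}
step 15: v2 <- (v2 + 2)               {0,1,2,3,4,5,6,7}
step 16: eval (v2 < 7)                {0,1,2,3,4,5,6,7}
step 17: v3 <- max((v1 // 3), min(tid, tid)) {0,1,2,3,4,5,6,7}
step 18: v2 <- (v2 + 2)               {0,1,2,3,4,5,6,7}
step 19: eval (v2 < 7)                {0,1,2,3,4,5,6,7}
step 20: v3 <- ((v1 + tid) * v2)      {0,1,2,3,4,5,6,7}

Answer: 21 steps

v3: 0,16,32,48,64,80,96,560
v2: 8,8,8,8,8,8,8,8
v1: 0,1,2,3,4,5,6,63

steps = 21; useful = 159; efficiency = 159/168 = 53/56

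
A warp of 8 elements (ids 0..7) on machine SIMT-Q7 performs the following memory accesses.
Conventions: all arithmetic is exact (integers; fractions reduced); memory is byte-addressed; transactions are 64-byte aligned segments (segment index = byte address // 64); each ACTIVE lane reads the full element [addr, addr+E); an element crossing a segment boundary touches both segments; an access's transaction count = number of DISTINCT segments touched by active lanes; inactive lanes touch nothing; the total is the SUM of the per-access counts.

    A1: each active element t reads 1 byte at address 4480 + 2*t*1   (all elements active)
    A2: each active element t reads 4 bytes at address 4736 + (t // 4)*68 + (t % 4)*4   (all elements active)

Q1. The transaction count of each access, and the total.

A1: 1 transaction
A2: 2 transactions

Answer: 1,2; total 3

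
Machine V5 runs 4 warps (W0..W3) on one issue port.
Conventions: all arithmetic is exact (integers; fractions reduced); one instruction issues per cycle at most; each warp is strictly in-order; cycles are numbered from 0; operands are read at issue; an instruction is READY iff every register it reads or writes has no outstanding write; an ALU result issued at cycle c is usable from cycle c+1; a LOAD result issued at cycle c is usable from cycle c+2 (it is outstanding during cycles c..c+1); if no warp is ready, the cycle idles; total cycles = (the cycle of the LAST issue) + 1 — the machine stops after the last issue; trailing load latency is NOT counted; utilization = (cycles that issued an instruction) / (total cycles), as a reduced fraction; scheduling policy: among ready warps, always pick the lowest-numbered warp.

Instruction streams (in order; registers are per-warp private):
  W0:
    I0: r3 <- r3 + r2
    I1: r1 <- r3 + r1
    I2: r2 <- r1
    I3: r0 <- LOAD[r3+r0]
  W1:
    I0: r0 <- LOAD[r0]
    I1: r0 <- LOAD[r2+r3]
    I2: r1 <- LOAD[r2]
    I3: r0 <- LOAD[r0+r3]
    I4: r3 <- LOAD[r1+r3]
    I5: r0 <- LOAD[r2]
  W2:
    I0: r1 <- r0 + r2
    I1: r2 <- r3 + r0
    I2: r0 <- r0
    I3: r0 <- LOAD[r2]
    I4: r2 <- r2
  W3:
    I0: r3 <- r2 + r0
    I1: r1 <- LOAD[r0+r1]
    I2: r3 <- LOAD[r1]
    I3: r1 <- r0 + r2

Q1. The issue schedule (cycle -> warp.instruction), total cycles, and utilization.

cycle 0: W0.I0
cycle 1: W0.I1
cycle 2: W0.I2
cycle 3: W0.I3
cycle 4: W1.I0
cycle 5: W2.I0
cycle 6: W1.I1
cycle 7: W1.I2
cycle 8: W1.I3
cycle 9: W1.I4
cycle 10: W1.I5
cycle 11: W2.I1
cycle 12: W2.I2
cycle 13: W2.I3
cycle 14: W2.I4
cycle 15: W3.I0
cycle 16: W3.I1
cycle 17: idle
cycle 18: W3.I2
cycle 19: W3.I3

Answer: 20 cycles, utilization 19/20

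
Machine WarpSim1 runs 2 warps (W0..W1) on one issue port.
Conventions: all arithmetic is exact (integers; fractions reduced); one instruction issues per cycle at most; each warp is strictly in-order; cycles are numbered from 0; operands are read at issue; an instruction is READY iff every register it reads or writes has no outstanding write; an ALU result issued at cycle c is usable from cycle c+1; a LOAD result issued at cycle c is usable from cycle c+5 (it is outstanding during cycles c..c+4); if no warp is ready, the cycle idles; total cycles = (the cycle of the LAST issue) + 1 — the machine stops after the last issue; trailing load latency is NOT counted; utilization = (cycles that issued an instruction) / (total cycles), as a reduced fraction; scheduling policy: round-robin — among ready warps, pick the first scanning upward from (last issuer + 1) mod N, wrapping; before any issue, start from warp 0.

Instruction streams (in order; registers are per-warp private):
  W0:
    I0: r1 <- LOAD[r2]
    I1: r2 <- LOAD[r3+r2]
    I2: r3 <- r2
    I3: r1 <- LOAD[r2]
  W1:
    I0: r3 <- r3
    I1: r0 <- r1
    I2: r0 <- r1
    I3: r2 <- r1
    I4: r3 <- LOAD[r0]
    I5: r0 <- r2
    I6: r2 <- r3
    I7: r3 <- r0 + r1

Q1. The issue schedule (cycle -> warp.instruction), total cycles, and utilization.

cycle 0: W0.I0
cycle 1: W1.I0
cycle 2: W0.I1
cycle 3: W1.I1
cycle 4: W1.I2
cycle 5: W1.I3
cycle 6: W1.I4
cycle 7: W0.I2
cycle 8: W1.I5
cycle 9: W0.I3
cycle 10: idle
cycle 11: W1.I6
cycle 12: W1.I7

Answer: 13 cycles, utilization 12/13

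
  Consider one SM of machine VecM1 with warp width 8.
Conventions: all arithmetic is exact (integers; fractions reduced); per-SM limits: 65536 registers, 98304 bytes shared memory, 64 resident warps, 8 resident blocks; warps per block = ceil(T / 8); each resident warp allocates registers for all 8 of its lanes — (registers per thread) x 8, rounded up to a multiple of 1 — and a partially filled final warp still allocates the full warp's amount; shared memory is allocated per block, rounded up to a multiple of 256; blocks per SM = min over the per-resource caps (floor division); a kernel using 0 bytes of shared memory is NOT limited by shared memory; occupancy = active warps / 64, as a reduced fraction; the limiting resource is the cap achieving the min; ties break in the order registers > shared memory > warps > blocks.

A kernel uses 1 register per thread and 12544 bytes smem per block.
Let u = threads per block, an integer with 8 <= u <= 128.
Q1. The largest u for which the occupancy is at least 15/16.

Answer: u = 128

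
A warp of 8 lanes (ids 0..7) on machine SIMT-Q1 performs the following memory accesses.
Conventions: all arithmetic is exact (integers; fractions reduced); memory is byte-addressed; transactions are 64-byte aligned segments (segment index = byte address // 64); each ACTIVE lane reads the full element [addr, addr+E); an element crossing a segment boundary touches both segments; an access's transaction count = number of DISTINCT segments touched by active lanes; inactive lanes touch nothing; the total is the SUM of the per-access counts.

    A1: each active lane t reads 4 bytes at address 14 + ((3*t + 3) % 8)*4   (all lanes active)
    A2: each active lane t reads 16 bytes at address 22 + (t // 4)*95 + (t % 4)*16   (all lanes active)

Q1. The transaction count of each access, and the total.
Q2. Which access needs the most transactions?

A1: 1 transaction
A2: 3 transactions

Answer: 1,3; total 4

Answer: A2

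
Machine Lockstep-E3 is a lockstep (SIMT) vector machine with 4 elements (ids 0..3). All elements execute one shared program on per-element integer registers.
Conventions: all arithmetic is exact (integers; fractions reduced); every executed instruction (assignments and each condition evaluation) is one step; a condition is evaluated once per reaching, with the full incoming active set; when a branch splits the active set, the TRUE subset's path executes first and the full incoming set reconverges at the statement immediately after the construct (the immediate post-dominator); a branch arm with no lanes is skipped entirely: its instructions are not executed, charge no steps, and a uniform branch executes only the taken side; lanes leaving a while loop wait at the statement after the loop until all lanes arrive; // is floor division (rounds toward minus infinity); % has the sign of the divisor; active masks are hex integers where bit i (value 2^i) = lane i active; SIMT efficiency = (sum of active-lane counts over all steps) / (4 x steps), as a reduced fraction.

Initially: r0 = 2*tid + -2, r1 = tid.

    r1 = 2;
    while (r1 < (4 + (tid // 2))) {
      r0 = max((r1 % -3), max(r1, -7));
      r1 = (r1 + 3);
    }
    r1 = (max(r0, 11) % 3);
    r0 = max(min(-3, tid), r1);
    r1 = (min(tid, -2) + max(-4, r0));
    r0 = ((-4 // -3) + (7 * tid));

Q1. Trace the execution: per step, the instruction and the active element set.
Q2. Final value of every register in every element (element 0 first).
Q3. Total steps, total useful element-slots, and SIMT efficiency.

step 0: r1 <- 2                      0xf
step 1: eval (r1 < (4 + (tid // 2))) 0xf
step 2: r0 <- max((r1 % -3), max(r1, -7)) 0xf
step 3: r1 <- (r1 + 3)               0xf
step 4: eval (r1 < (4 + (tid // 2))) 0xf
step 5: r1 <- (max(r0, 11) % 3)      0xf
step 6: r0 <- max(min(-3, tid), r1)  0xf
step 7: r1 <- (min(tid, -2) + max(-4, r0)) 0xf
step 8: r0 <- ((-4 // -3) + (7 * tid)) 0xf

Answer: 9 steps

r0: 1,8,15,22
r1: 0,0,0,0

steps = 9; useful = 36; efficiency = 36/36 = 1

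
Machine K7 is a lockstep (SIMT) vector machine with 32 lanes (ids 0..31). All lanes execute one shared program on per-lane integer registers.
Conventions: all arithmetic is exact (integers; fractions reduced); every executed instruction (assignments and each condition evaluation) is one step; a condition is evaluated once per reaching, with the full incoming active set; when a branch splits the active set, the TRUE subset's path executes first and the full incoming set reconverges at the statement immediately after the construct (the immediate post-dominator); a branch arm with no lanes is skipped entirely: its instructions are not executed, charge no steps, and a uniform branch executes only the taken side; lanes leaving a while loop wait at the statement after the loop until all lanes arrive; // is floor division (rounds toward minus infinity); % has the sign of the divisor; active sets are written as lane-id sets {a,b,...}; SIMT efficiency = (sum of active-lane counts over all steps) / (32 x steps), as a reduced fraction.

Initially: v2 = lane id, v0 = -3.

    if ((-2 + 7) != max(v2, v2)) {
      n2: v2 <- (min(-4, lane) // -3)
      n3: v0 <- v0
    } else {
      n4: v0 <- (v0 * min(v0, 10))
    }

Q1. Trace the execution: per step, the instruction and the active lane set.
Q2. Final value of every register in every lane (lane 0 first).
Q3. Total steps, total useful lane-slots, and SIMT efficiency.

step 0: eval ((-2 + 7) != max(v2, v2)) {0,1,2,3,4,5,6,7,8,9,10,11,12,13,14,15,16,17,18,19,20,21,22,23,24,25,26,27,28,29,30,31}
step 1: v2 <- (min(-4, lane) // -3)  {0,1,2,3,4,6,7,8,9,10,11,12,13,14,15,16,17,18,19,20,21,22,23,24,25,26,27,28,29,30,31}
step 2: v0 <- v0                     {0,1,2,3,4,6,7,8,9,10,11,12,13,14,15,16,17,18,19,20,21,22,23,24,25,26,27,28,29,30,31}
step 3: v0 <- (v0 * min(v0, 10))     {5}

Answer: 4 steps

v2: 1,1,1,1,1,5,1,1,1,1,1,1,1,1,1,1,1,1,1,1,1,1,1,1,1,1,1,1,1,1,1,1
v0: -3,-3,-3,-3,-3,9,-3,-3,-3,-3,-3,-3,-3,-3,-3,-3,-3,-3,-3,-3,-3,-3,-3,-3,-3,-3,-3,-3,-3,-3,-3,-3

steps = 4; useful = 95; efficiency = 95/128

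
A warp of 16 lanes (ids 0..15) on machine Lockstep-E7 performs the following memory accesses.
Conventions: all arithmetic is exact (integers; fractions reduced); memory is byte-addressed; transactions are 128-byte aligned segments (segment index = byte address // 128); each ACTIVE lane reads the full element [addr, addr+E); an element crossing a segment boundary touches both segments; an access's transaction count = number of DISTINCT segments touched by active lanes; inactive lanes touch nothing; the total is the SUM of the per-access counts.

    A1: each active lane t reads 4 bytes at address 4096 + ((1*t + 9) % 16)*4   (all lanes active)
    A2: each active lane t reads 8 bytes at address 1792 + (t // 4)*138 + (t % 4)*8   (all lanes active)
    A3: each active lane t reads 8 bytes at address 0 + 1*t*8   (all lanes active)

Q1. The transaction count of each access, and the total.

A1: 1 transaction
A2: 4 transactions
A3: 1 transaction

Answer: 1,4,1; total 6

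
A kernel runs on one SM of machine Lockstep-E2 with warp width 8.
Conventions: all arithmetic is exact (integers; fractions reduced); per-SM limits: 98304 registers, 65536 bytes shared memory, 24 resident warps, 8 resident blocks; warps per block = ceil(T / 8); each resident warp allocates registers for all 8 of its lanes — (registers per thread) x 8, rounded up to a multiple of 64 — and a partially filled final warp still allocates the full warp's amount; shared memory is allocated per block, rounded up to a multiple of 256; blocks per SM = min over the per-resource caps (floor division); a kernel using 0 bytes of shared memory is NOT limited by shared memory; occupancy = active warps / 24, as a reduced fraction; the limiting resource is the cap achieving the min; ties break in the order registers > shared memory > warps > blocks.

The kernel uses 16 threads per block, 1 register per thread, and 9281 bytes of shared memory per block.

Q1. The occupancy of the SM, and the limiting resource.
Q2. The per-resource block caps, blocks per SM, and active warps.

Answer: occupancy 1/2, limited by shared memory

registers: 768 blocks
shared memory: 6 blocks
warps: 12 blocks
blocks: 8 blocks

Answer: 6 blocks, 12 active warps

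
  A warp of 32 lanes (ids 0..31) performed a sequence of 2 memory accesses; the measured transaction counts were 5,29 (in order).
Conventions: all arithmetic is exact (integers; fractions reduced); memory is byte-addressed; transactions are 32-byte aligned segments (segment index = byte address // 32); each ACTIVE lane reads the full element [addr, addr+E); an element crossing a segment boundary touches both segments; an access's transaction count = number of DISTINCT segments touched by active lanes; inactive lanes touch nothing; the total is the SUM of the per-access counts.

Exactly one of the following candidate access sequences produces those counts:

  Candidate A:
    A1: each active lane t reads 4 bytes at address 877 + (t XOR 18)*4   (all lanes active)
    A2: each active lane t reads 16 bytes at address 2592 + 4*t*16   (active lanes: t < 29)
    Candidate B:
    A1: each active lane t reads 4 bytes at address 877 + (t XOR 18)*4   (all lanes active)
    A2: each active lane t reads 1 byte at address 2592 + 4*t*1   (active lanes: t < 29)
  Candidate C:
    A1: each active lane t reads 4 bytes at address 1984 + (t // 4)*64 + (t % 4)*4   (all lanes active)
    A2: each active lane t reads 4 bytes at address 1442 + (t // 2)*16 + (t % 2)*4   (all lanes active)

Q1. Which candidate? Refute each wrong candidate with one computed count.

B: A2 gives 4 transactions, not 29
C: A1 gives 8 transactions, not 5
A: all counts match (5,29)

Answer: A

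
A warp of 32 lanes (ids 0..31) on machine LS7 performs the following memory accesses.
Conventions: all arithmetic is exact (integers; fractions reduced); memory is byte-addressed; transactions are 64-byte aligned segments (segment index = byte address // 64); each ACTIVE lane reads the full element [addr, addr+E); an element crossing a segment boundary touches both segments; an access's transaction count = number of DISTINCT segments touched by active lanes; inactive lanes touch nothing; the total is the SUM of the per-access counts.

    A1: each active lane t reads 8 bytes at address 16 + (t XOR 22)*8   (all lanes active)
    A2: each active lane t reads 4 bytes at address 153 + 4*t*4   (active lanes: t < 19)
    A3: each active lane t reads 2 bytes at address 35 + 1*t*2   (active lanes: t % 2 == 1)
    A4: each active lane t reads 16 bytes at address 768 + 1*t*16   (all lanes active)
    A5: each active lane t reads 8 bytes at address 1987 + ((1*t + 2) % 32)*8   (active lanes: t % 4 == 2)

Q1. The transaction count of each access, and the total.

A1: 5 transactions
A2: 5 transactions
A3: 2 transactions
A4: 8 transactions
A5: 4 transactions

Answer: 5,5,2,8,4; total 24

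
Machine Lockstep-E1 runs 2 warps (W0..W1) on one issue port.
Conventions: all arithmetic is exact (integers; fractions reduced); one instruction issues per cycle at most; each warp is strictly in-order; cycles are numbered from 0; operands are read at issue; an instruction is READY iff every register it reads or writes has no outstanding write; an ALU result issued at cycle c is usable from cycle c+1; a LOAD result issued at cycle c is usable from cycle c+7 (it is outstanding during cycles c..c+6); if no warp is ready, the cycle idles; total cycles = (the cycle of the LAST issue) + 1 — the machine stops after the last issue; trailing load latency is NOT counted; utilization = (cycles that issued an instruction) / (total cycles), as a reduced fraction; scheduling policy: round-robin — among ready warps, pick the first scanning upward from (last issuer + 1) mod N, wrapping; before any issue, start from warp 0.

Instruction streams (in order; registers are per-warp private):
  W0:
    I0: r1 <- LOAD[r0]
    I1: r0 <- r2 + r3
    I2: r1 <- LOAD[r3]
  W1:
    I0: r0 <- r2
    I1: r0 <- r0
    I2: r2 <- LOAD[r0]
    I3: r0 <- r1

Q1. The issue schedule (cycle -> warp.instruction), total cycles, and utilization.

cycle 0: W0.I0
cycle 1: W1.I0
cycle 2: W0.I1
cycle 3: W1.I1
cycle 4: W1.I2
cycle 5: W1.I3
cycle 6: idle
cycle 7: W0.I2

Answer: 8 cycles, utilization 7/8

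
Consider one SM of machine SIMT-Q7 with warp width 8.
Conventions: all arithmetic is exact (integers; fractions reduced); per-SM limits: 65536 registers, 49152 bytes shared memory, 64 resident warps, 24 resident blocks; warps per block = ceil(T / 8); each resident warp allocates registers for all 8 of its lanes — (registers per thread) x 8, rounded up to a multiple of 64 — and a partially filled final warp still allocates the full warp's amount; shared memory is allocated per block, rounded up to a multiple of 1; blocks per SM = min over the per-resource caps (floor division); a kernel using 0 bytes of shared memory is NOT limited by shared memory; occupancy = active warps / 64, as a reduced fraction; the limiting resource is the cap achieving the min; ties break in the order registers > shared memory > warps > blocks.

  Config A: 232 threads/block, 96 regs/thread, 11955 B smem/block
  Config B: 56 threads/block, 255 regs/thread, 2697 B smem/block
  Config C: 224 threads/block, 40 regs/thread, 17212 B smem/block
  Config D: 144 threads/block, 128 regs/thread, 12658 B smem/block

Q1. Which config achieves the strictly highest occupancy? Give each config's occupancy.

occupancies: A 29/32, B 7/16, C 7/8, D 27/32

Answer: A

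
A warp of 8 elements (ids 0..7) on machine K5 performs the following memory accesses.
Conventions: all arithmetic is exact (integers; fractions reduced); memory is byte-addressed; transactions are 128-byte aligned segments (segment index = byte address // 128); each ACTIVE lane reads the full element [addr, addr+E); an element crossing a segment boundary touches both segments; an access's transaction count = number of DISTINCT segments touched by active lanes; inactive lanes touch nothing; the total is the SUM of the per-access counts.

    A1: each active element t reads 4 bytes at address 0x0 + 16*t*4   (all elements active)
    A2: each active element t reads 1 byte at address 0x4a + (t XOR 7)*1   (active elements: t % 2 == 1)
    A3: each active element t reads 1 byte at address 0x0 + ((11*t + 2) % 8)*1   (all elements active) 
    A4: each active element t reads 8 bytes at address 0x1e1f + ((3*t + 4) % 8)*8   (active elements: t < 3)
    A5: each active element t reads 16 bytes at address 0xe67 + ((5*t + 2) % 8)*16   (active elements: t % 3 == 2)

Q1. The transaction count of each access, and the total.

A1: 4 transactions
A2: 1 transaction
A3: 1 transaction
A4: 1 transaction
A5: 1 transaction

Answer: 4,1,1,1,1; total 8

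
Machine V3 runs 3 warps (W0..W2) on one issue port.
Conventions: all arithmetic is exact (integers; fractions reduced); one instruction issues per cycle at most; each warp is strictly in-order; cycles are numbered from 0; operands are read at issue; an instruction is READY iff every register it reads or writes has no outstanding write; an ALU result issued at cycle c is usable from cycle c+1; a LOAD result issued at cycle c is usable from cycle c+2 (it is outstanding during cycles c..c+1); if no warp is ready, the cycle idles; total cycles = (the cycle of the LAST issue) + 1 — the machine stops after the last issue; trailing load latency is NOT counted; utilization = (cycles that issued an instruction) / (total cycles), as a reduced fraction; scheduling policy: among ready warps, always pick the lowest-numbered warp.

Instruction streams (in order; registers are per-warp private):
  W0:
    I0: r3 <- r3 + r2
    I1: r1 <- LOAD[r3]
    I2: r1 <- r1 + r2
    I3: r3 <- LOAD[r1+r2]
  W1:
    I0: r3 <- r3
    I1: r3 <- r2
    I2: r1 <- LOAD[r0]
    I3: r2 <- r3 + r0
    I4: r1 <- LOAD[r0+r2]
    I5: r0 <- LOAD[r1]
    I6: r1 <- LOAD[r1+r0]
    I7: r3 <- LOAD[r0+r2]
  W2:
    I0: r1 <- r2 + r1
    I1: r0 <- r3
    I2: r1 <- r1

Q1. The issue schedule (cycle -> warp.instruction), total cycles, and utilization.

cycle 0: W0.I0
cycle 1: W0.I1
cycle 2: W1.I0
cycle 3: W0.I2
cycle 4: W0.I3
cycle 5: W1.I1
cycle 6: W1.I2
cycle 7: W1.I3
cycle 8: W1.I4
cycle 9: W2.I0
cycle 10: W1.I5
cycle 11: W2.I1
cycle 12: W1.I6
cycle 13: W1.I7
cycle 14: W2.I2

Answer: 15 cycles, utilization 1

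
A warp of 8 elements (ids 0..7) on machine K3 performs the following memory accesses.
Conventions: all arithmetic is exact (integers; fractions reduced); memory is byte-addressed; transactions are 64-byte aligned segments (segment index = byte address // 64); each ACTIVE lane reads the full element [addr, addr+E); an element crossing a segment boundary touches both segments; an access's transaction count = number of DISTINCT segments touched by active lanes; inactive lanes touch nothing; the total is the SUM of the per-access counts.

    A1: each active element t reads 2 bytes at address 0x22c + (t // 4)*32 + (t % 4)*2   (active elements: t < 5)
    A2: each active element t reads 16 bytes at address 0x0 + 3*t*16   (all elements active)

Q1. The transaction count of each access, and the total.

A1: 2 transactions
A2: 6 transactions

Answer: 2,6; total 8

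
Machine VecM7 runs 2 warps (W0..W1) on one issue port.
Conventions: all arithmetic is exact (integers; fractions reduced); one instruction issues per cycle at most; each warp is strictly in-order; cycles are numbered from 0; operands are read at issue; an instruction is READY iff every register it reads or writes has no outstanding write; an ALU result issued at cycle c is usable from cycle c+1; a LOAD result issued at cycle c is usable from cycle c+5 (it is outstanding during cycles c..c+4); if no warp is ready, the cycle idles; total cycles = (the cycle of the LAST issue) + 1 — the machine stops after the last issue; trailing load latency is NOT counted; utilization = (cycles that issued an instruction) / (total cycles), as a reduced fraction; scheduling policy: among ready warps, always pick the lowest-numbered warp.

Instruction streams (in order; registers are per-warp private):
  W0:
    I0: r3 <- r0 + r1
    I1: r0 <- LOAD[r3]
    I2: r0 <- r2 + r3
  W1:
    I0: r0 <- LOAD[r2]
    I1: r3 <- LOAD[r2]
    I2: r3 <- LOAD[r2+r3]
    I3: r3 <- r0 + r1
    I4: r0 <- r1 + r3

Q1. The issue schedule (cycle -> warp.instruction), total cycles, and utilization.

cycle 0: W0.I0
cycle 1: W0.I1
cycle 2: W1.I0
cycle 3: W1.I1
cycle 4: idle
cycle 5: idle
cycle 6: W0.I2
cycle 7: idle
cycle 8: W1.I2
cycle 9: idle
cycle 10: idle
cycle 11: idle
cycle 12: idle
cycle 13: W1.I3
cycle 14: W1.I4

Answer: 15 cycles, utilization 8/15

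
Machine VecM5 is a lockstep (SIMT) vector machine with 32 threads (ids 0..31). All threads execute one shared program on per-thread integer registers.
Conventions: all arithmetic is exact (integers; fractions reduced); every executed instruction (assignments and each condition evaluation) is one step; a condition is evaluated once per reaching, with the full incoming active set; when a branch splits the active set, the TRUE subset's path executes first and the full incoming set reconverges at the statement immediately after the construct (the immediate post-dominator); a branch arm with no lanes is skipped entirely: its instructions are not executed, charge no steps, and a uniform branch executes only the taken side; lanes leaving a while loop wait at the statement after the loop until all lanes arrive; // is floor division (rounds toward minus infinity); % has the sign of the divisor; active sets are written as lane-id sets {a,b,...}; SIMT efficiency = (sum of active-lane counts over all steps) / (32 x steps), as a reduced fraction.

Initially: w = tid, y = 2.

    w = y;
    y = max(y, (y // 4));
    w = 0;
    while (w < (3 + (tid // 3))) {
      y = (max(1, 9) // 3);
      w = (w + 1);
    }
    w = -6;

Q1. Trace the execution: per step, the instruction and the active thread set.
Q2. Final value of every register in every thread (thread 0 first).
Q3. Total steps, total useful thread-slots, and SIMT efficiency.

step 0: w <- y                       {0,1,2,3,4,5,6,7,8,9,10,11,12,13,14,15,16,17,18,19,20,21,22,23,24,25,26,27,28,29,30,31}
step 1: y <- max(y, (y // 4))        {0,1,2,3,4,5,6,7,8,9,10,11,12,13,14,15,16,17,18,19,20,21,22,23,24,25,26,27,28,29,30,31}
step 2: w <- 0                       {0,1,2,3,4,5,6,7,8,9,10,11,12,13,14,15,16,17,18,19,20,21,22,23,24,25,26,27,28,29,30,31}
step 3: eval (w < (3 + (tid // 3)))  {0,1,2,3,4,5,6,7,8,9,10,11,12,13,14,15,16,17,18,19,20,21,22,23,24,25,26,27,28,29,30,31}
step 4: y <- (max(1, 9) // 3)        {0,1,2,3,4,5,6,7,8,9,10,11,12,13,14,15,16,17,18,19,20,21,22,23,24,25,26,27,28,29,30,31}
step 5: w <- (w + 1)                 {0,1,2,3,4,5,6,7,8,9,10,11,12,13,14,15,16,17,18,19,20,21,22,23,24,25,26,27,28,29,30,31}
step 6: eval (w < (3 + (tid // 3)))  {0,1,2,3,4,5,6,7,8,9,10,11,12,13,14,15,16,17,18,19,20,21,22,23,24,25,26,27,28,29,30,31}
step 7: y <- (max(1, 9) // 3)        {0,1,2,3,4,5,6,7,8,9,10,11,12,13,14,15,16,17,18,19,20,21,22,23,24,25,26,27,28,29,30,31}
step 8: w <- (w + 1)                 {0,1,2,3,4,5,6,7,8,9,10,11,12,13,14,15,16,17,18,19,20,21,22,23,24,25,26,27,28,29,30,31}
step 9: eval (w < (3 + (tid // 3)))  {0,1,2,3,4,5,6,7,8,9,10,11,12,13,14,15,16,17,18,19,20,21,22,23,24,25,26,27,28,29,30,31}
step 10: y <- (max(1, 9) // 3)        {0,1,2,3,4,5,6,7,8,9,10,11,12,13,14,15,16,17,18,19,20,21,22,23,24,25,26,27,28,29,30,31}
step 11: w <- (w + 1)                 {0,1,2,3,4,5,6,7,8,9,10,11,12,13,14,15,16,17,18,19,20,21,22,23,24,25,26,27,28,29,30,31}
step 12: eval (w < (3 + (tid // 3)))  {0,1,2,3,4,5,6,7,8,9,10,11,12,13,14,15,16,17,18,19,20,21,22,23,24,25,26,27,28,29,30,31}
step 13: y <- (max(1, 9) // 3)        {3,4,5,6,7,8,9,10,11,12,13,14,15,16,17,18,19,20,21,22,23,24,25,26,27,28,29,30,31}
step 14: w <- (w + 1)                 {3,4,5,6,7,8,9,10,11,12,13,14,15,16,17,18,19,20,21,22,23,24,25,26,27,28,29,30,31}
step 15: eval (w < (3 + (tid // 3)))  {3,4,5,6,7,8,9,10,11,12,13,14,15,16,17,18,19,20,21,22,23,24,25,26,27,28,29,30,31}
step 16: y <- (max(1, 9) // 3)        {6,7,8,9,10,11,12,13,14,15,16,17,18,19,20,21,22,23,24,25,26,27,28,29,30,31}
step 17: w <- (w + 1)                 {6,7,8,9,10,11,12,13,14,15,16,17,18,19,20,21,22,23,24,25,26,27,28,29,30,31}
step 18: eval (w < (3 + (tid // 3)))  {6,7,8,9,10,11,12,13,14,15,16,17,18,19,20,21,22,23,24,25,26,27,28,29,30,31}
step 19: y <- (max(1, 9) // 3)        {9,10,11,12,13,14,15,16,17,18,19,20,21,22,23,24,25,26,27,28,29,30,31}
step 20: w <- (w + 1)                 {9,10,11,12,13,14,15,16,17,18,19,20,21,22,23,24,25,26,27,28,29,30,31}
step 21: eval (w < (3 + (tid // 3)))  {9,10,11,12,13,14,15,16,17,18,19,20,21,22,23,24,25,26,27,28,29,30,31}
step 22: y <- (max(1, 9) // 3)        {12,13,14,15,16,17,18,19,20,21,22,23,24,25,26,27,28,29,30,31}
step 23: w <- (w + 1)                 {12,13,14,15,16,17,18,19,20,21,22,23,24,25,26,27,28,29,30,31}
step 24: eval (w < (3 + (tid // 3)))  {12,13,14,15,16,17,18,19,20,21,22,23,24,25,26,27,28,29,30,31}
step 25: y <- (max(1, 9) // 3)        {15,16,17,18,19,20,21,22,23,24,25,26,27,28,29,30,31}
step 26: w <- (w + 1)                 {15,16,17,18,19,20,21,22,23,24,25,26,27,28,29,30,31}
step 27: eval (w < (3 + (tid // 3)))  {15,16,17,18,19,20,21,22,23,24,25,26,27,28,29,30,31}
step 28: y <- (max(1, 9) // 3)        {18,19,20,21,22,23,24,25,26,27,28,29,30,31}
step 29: w <- (w + 1)                 {18,19,20,21,22,23,24,25,26,27,28,29,30,31}
step 30: eval (w < (3 + (tid // 3)))  {18,19,20,21,22,23,24,25,26,27,28,29,30,31}
step 31: y <- (max(1, 9) // 3)        {21,22,23,24,25,26,27,28,29,30,31}
step 32: w <- (w + 1)                 {21,22,23,24,25,26,27,28,29,30,31}
step 33: eval (w < (3 + (tid // 3)))  {21,22,23,24,25,26,27,28,29,30,31}
step 34: y <- (max(1, 9) // 3)        {24,25,26,27,28,29,30,31}
step 35: w <- (w + 1)                 {24,25,26,27,28,29,30,31}
step 36: eval (w < (3 + (tid // 3)))  {24,25,26,27,28,29,30,31}
step 37: y <- (max(1, 9) // 3)        {27,28,29,30,31}
step 38: w <- (w + 1)                 {27,28,29,30,31}
step 39: eval (w < (3 + (tid // 3)))  {27,28,29,30,31}
step 40: y <- (max(1, 9) // 3)        {30,31}
step 41: w <- (w + 1)                 {30,31}
step 42: eval (w < (3 + (tid // 3)))  {30,31}
step 43: w <- -6                      {0,1,2,3,4,5,6,7,8,9,10,11,12,13,14,15,16,17,18,19,20,21,22,23,24,25,26,27,28,29,30,31}

Answer: 44 steps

w: -6,-6,-6,-6,-6,-6,-6,-6,-6,-6,-6,-6,-6,-6,-6,-6,-6,-6,-6,-6,-6,-6,-6,-6,-6,-6,-6,-6,-6,-6,-6,-6
y: 3,3,3,3,3,3,3,3,3,3,3,3,3,3,3,3,3,3,3,3,3,3,3,3,3,3,3,3,3,3,3,3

steps = 44; useful = 913; efficiency = 913/1408 = 83/128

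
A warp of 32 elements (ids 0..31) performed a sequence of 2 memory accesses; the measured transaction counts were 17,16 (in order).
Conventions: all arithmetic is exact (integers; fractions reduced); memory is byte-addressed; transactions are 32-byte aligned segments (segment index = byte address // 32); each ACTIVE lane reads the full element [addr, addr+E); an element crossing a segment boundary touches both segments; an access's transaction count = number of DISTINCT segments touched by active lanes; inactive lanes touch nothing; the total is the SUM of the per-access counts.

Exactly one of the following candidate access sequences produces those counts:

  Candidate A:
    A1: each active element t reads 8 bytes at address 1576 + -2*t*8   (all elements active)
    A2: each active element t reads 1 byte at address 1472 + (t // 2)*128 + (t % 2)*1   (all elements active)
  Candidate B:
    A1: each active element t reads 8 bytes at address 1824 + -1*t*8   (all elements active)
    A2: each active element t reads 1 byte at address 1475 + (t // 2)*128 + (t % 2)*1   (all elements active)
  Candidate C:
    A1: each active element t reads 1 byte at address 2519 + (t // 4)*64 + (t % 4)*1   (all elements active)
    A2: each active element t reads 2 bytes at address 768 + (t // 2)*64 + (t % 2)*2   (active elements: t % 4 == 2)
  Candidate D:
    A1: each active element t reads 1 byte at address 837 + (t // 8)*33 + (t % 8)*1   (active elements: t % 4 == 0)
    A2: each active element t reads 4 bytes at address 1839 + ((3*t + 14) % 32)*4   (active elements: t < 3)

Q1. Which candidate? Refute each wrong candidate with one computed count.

B: A1 gives 9 transactions, not 17
C: A1 gives 8 transactions, not 17
D: A1 gives 4 transactions, not 17
A: all counts match (17,16)

Answer: A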